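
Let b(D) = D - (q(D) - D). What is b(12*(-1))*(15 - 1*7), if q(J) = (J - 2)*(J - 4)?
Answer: -1984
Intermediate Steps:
q(J) = (-4 + J)*(-2 + J) (q(J) = (-2 + J)*(-4 + J) = (-4 + J)*(-2 + J))
b(D) = -8 - D**2 + 8*D (b(D) = D - ((8 + D**2 - 6*D) - D) = D - (8 + D**2 - 7*D) = D + (-8 - D**2 + 7*D) = -8 - D**2 + 8*D)
b(12*(-1))*(15 - 1*7) = (-8 - (12*(-1))**2 + 8*(12*(-1)))*(15 - 1*7) = (-8 - 1*(-12)**2 + 8*(-12))*(15 - 7) = (-8 - 1*144 - 96)*8 = (-8 - 144 - 96)*8 = -248*8 = -1984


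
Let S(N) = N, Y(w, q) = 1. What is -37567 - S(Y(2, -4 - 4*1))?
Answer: -37568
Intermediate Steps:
-37567 - S(Y(2, -4 - 4*1)) = -37567 - 1*1 = -37567 - 1 = -37568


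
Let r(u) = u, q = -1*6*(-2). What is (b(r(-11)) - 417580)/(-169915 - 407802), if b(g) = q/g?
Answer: 4593392/6354887 ≈ 0.72281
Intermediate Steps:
q = 12 (q = -6*(-2) = 12)
b(g) = 12/g
(b(r(-11)) - 417580)/(-169915 - 407802) = (12/(-11) - 417580)/(-169915 - 407802) = (12*(-1/11) - 417580)/(-577717) = (-12/11 - 417580)*(-1/577717) = -4593392/11*(-1/577717) = 4593392/6354887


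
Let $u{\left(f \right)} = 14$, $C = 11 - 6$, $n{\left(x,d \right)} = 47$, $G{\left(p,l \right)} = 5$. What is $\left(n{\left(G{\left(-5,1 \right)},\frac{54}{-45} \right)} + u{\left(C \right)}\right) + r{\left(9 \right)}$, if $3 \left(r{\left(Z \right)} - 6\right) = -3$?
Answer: $66$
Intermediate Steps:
$r{\left(Z \right)} = 5$ ($r{\left(Z \right)} = 6 + \frac{1}{3} \left(-3\right) = 6 - 1 = 5$)
$C = 5$ ($C = 11 - 6 = 5$)
$\left(n{\left(G{\left(-5,1 \right)},\frac{54}{-45} \right)} + u{\left(C \right)}\right) + r{\left(9 \right)} = \left(47 + 14\right) + 5 = 61 + 5 = 66$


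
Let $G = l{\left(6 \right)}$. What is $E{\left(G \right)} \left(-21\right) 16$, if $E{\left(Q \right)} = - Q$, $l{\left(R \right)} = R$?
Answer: $2016$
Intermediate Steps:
$G = 6$
$E{\left(G \right)} \left(-21\right) 16 = \left(-1\right) 6 \left(-21\right) 16 = \left(-6\right) \left(-21\right) 16 = 126 \cdot 16 = 2016$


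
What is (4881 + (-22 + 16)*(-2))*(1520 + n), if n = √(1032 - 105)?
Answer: 7437360 + 14679*√103 ≈ 7.5863e+6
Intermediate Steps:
n = 3*√103 (n = √927 = 3*√103 ≈ 30.447)
(4881 + (-22 + 16)*(-2))*(1520 + n) = (4881 + (-22 + 16)*(-2))*(1520 + 3*√103) = (4881 - 6*(-2))*(1520 + 3*√103) = (4881 + 12)*(1520 + 3*√103) = 4893*(1520 + 3*√103) = 7437360 + 14679*√103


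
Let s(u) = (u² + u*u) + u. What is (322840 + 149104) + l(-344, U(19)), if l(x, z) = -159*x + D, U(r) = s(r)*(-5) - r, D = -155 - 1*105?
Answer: 526380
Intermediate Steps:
s(u) = u + 2*u² (s(u) = (u² + u²) + u = 2*u² + u = u + 2*u²)
D = -260 (D = -155 - 105 = -260)
U(r) = -r - 5*r*(1 + 2*r) (U(r) = (r*(1 + 2*r))*(-5) - r = -5*r*(1 + 2*r) - r = -r - 5*r*(1 + 2*r))
l(x, z) = -260 - 159*x (l(x, z) = -159*x - 260 = -260 - 159*x)
(322840 + 149104) + l(-344, U(19)) = (322840 + 149104) + (-260 - 159*(-344)) = 471944 + (-260 + 54696) = 471944 + 54436 = 526380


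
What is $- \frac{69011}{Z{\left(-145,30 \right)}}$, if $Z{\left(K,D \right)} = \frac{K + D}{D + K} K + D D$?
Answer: $- \frac{69011}{755} \approx -91.405$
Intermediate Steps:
$Z{\left(K,D \right)} = K + D^{2}$ ($Z{\left(K,D \right)} = \frac{D + K}{D + K} K + D^{2} = 1 K + D^{2} = K + D^{2}$)
$- \frac{69011}{Z{\left(-145,30 \right)}} = - \frac{69011}{-145 + 30^{2}} = - \frac{69011}{-145 + 900} = - \frac{69011}{755}$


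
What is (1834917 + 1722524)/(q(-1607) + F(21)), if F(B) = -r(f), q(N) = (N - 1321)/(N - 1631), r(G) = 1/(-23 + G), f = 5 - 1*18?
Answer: 207341891244/54323 ≈ 3.8168e+6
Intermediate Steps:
f = -13 (f = 5 - 18 = -13)
q(N) = (-1321 + N)/(-1631 + N)
F(B) = 1/36 (F(B) = -1/(-23 - 13) = -1/(-36) = -1*(-1/36) = 1/36)
(1834917 + 1722524)/(q(-1607) + F(21)) = (1834917 + 1722524)/((-1321 - 1607)/(-1631 - 1607) + 1/36) = 3557441/(-2928/(-3238) + 1/36) = 3557441/(-1/3238*(-2928) + 1/36) = 3557441/(1464/1619 + 1/36) = 3557441/(54323/58284) = 3557441*(58284/54323) = 207341891244/54323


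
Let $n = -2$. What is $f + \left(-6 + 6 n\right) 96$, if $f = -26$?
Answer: $-1754$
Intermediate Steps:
$f + \left(-6 + 6 n\right) 96 = -26 + \left(-6 + 6 \left(-2\right)\right) 96 = -26 + \left(-6 - 12\right) 96 = -26 - 1728 = -1754$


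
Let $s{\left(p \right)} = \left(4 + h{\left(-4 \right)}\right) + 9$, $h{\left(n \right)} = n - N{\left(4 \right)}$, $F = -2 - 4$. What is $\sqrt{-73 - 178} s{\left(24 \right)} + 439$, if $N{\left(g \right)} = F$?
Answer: $439 + 15 i \sqrt{251} \approx 439.0 + 237.64 i$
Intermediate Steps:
$F = -6$
$N{\left(g \right)} = -6$
$h{\left(n \right)} = 6 + n$ ($h{\left(n \right)} = n - -6 = n + 6 = 6 + n$)
$s{\left(p \right)} = 15$ ($s{\left(p \right)} = \left(4 + \left(6 - 4\right)\right) + 9 = \left(4 + 2\right) + 9 = 6 + 9 = 15$)
$\sqrt{-73 - 178} s{\left(24 \right)} + 439 = \sqrt{-73 - 178} \cdot 15 + 439 = \sqrt{-251} \cdot 15 + 439 = i \sqrt{251} \cdot 15 + 439 = 15 i \sqrt{251} + 439 = 439 + 15 i \sqrt{251}$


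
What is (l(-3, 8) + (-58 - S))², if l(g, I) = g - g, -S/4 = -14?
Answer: 12996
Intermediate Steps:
S = 56 (S = -4*(-14) = 56)
l(g, I) = 0
(l(-3, 8) + (-58 - S))² = (0 + (-58 - 1*56))² = (0 + (-58 - 56))² = (0 - 114)² = (-114)² = 12996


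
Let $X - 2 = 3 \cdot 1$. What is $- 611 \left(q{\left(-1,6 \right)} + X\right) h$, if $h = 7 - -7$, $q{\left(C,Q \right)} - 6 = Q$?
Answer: $-145418$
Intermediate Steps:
$q{\left(C,Q \right)} = 6 + Q$
$X = 5$ ($X = 2 + 3 \cdot 1 = 2 + 3 = 5$)
$h = 14$ ($h = 7 + 7 = 14$)
$- 611 \left(q{\left(-1,6 \right)} + X\right) h = - 611 \left(\left(6 + 6\right) + 5\right) 14 = - 611 \left(12 + 5\right) 14 = - 611 \cdot 17 \cdot 14 = \left(-611\right) 238 = -145418$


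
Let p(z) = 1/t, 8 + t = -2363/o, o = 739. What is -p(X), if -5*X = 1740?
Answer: 739/8275 ≈ 0.089305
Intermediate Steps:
t = -8275/739 (t = -8 - 2363/739 = -8275/739 ≈ -11.198)
X = -348 (X = -1/5*1740 = -348)
p(z) = -739/8275 (p(z) = 1/(-8275/739) = -739/8275)
-p(X) = -1*(-739/8275) = 739/8275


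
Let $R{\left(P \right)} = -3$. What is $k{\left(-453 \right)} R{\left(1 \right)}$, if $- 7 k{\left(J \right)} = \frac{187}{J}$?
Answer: $- \frac{187}{1057} \approx -0.17692$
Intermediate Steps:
$k{\left(J \right)} = - \frac{187}{7 J}$ ($k{\left(J \right)} = - \frac{187 \frac{1}{J}}{7} = - \frac{187}{7 J}$)
$k{\left(-453 \right)} R{\left(1 \right)} = - \frac{187}{7 \left(-453\right)} \left(-3\right) = \left(- \frac{187}{7}\right) \left(- \frac{1}{453}\right) \left(-3\right) = \frac{187}{3171} \left(-3\right) = - \frac{187}{1057}$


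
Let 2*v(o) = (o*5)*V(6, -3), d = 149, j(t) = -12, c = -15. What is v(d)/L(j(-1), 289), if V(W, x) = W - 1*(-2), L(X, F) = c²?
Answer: 596/45 ≈ 13.244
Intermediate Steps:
L(X, F) = 225 (L(X, F) = (-15)² = 225)
V(W, x) = 2 + W (V(W, x) = W + 2 = 2 + W)
v(o) = 20*o (v(o) = ((o*5)*(2 + 6))/2 = ((5*o)*8)/2 = (40*o)/2 = 20*o)
v(d)/L(j(-1), 289) = (20*149)/225 = 2980*(1/225) = 596/45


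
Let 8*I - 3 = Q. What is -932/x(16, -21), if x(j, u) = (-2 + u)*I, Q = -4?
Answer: -7456/23 ≈ -324.17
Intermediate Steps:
I = -1/8 (I = 3/8 + (1/8)*(-4) = 3/8 - 1/2 = -1/8 ≈ -0.12500)
x(j, u) = 1/4 - u/8 (x(j, u) = (-2 + u)*(-1/8) = 1/4 - u/8)
-932/x(16, -21) = -932/(1/4 - 1/8*(-21)) = -932/(1/4 + 21/8) = -932/23/8 = -932*8/23 = -7456/23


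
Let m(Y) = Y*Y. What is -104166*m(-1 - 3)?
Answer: -1666656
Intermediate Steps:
m(Y) = Y²
-104166*m(-1 - 3) = -104166*(-1 - 3)² = -104166*(-4)² = -104166*16 = -1666656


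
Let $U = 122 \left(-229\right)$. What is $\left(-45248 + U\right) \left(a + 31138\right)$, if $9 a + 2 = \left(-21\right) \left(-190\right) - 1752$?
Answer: $- \frac{20673434908}{9} \approx -2.297 \cdot 10^{9}$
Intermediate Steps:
$U = -27938$
$a = \frac{2236}{9}$ ($a = - \frac{2}{9} + \frac{\left(-21\right) \left(-190\right) - 1752}{9} = - \frac{2}{9} + \frac{3990 - 1752}{9} = - \frac{2}{9} + \frac{1}{9} \cdot 2238 = - \frac{2}{9} + \frac{746}{3} = \frac{2236}{9} \approx 248.44$)
$\left(-45248 + U\right) \left(a + 31138\right) = \left(-45248 - 27938\right) \left(\frac{2236}{9} + 31138\right) = \left(-73186\right) \frac{282478}{9} = - \frac{20673434908}{9}$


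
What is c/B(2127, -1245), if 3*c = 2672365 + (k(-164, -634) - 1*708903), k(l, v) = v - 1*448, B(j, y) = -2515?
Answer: -392476/1509 ≈ -260.09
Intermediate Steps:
k(l, v) = -448 + v (k(l, v) = v - 448 = -448 + v)
c = 1962380/3 (c = (2672365 + ((-448 - 634) - 1*708903))/3 = (2672365 + (-1082 - 708903))/3 = (2672365 - 709985)/3 = (⅓)*1962380 = 1962380/3 ≈ 6.5413e+5)
c/B(2127, -1245) = (1962380/3)/(-2515) = (1962380/3)*(-1/2515) = -392476/1509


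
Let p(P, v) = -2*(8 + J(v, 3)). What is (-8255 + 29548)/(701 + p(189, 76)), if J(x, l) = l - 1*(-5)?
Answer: 21293/669 ≈ 31.828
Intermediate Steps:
J(x, l) = 5 + l (J(x, l) = l + 5 = 5 + l)
p(P, v) = -32 (p(P, v) = -2*(8 + (5 + 3)) = -2*(8 + 8) = -2*16 = -32)
(-8255 + 29548)/(701 + p(189, 76)) = (-8255 + 29548)/(701 - 32) = 21293/669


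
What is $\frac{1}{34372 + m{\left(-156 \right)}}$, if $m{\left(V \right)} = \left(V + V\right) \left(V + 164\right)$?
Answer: $\frac{1}{31876} \approx 3.1372 \cdot 10^{-5}$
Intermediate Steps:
$m{\left(V \right)} = 2 V \left(164 + V\right)$
$\frac{1}{34372 + m{\left(-156 \right)}} = \frac{1}{34372 + 2 \left(-156\right) \left(164 - 156\right)} = \frac{1}{34372 + 2 \left(-156\right) 8} = \frac{1}{34372 - 2496} = \frac{1}{31876}$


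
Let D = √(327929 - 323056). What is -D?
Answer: -√4873 ≈ -69.807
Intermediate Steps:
D = √4873 ≈ 69.807
-D = -√4873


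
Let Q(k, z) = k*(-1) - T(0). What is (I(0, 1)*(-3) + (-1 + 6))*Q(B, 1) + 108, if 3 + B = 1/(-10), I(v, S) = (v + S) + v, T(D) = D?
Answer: 571/5 ≈ 114.20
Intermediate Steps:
I(v, S) = S + 2*v (I(v, S) = (S + v) + v = S + 2*v)
B = -31/10 (B = -3 + 1/(-10) = -3 + 1*(-⅒) = -3 - ⅒ = -31/10 ≈ -3.1000)
Q(k, z) = -k (Q(k, z) = k*(-1) - 1*0 = -k + 0 = -k)
(I(0, 1)*(-3) + (-1 + 6))*Q(B, 1) + 108 = ((1 + 2*0)*(-3) + (-1 + 6))*(-1*(-31/10)) + 108 = ((1 + 0)*(-3) + 5)*(31/10) + 108 = (1*(-3) + 5)*(31/10) + 108 = (-3 + 5)*(31/10) + 108 = 2*(31/10) + 108 = 31/5 + 108 = 571/5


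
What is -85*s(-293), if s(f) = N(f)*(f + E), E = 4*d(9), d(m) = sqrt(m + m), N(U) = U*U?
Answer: 2138069345 - 87565980*sqrt(2) ≈ 2.0142e+9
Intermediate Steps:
N(U) = U**2
d(m) = sqrt(2)*sqrt(m) (d(m) = sqrt(2*m) = sqrt(2)*sqrt(m))
E = 12*sqrt(2) (E = 4*(sqrt(2)*sqrt(9)) = 4*(sqrt(2)*3) = 4*(3*sqrt(2)) = 12*sqrt(2) ≈ 16.971)
s(f) = f**2*(f + 12*sqrt(2))
-85*s(-293) = -85*(-293)**2*(-293 + 12*sqrt(2)) = -7297165*(-293 + 12*sqrt(2)) = -85*(-25153757 + 1030188*sqrt(2)) = 2138069345 - 87565980*sqrt(2)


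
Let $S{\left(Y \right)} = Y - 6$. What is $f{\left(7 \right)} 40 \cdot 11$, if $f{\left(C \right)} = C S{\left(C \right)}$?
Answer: $3080$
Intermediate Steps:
$S{\left(Y \right)} = -6 + Y$ ($S{\left(Y \right)} = Y - 6 = -6 + Y$)
$f{\left(C \right)} = C \left(-6 + C\right)$
$f{\left(7 \right)} 40 \cdot 11 = 7 \left(-6 + 7\right) 40 \cdot 11 = 7 \cdot 1 \cdot 40 \cdot 11 = 7 \cdot 40 \cdot 11 = 280 \cdot 11 = 3080$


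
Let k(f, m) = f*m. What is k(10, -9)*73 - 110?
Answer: -6680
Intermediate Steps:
k(10, -9)*73 - 110 = (10*(-9))*73 - 110 = -90*73 - 110 = -6570 - 110 = -6680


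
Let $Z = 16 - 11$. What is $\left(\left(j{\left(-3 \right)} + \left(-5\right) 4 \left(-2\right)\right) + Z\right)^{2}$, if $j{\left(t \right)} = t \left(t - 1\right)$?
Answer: $3249$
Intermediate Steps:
$j{\left(t \right)} = t \left(-1 + t\right)$
$Z = 5$
$\left(\left(j{\left(-3 \right)} + \left(-5\right) 4 \left(-2\right)\right) + Z\right)^{2} = \left(\left(- 3 \left(-1 - 3\right) + \left(-5\right) 4 \left(-2\right)\right) + 5\right)^{2} = \left(\left(\left(-3\right) \left(-4\right) - -40\right) + 5\right)^{2} = \left(\left(12 + 40\right) + 5\right)^{2} = \left(52 + 5\right)^{2} = 57^{2} = 3249$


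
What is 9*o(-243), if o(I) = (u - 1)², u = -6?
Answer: 441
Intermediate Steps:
o(I) = 49 (o(I) = (-6 - 1)² = (-7)² = 49)
9*o(-243) = 9*49 = 441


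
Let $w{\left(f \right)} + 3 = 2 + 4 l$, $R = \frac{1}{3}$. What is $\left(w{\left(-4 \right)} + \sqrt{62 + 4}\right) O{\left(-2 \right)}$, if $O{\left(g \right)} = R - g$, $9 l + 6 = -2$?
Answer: $- \frac{287}{27} + \frac{7 \sqrt{66}}{3} \approx 8.3265$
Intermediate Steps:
$l = - \frac{8}{9}$ ($l = - \frac{2}{3} + \frac{1}{9} \left(-2\right) = - \frac{2}{3} - \frac{2}{9} = - \frac{8}{9} \approx -0.88889$)
$R = \frac{1}{3} \approx 0.33333$
$w{\left(f \right)} = - \frac{41}{9}$ ($w{\left(f \right)} = -3 + \left(2 + 4 \left(- \frac{8}{9}\right)\right) = -3 + \left(2 - \frac{32}{9}\right) = -3 - \frac{14}{9} = - \frac{41}{9}$)
$O{\left(g \right)} = \frac{1}{3} - g$
$\left(w{\left(-4 \right)} + \sqrt{62 + 4}\right) O{\left(-2 \right)} = \left(- \frac{41}{9} + \sqrt{62 + 4}\right) \left(\frac{1}{3} - -2\right) = \left(- \frac{41}{9} + \sqrt{66}\right) \left(\frac{1}{3} + 2\right) = \left(- \frac{41}{9} + \sqrt{66}\right) \frac{7}{3} = - \frac{287}{27} + \frac{7 \sqrt{66}}{3}$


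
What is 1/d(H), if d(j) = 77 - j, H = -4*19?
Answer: 1/153 ≈ 0.0065359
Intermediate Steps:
H = -76
1/d(H) = 1/(77 - 1*(-76)) = 1/(77 + 76) = 1/153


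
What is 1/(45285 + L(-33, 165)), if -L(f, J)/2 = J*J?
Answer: -1/9165 ≈ -0.00010911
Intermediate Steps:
L(f, J) = -2*J**2 (L(f, J) = -2*J*J = -2*J**2)
1/(45285 + L(-33, 165)) = 1/(45285 - 2*165**2) = 1/(45285 - 2*27225) = 1/(45285 - 54450) = 1/(-9165) = -1/9165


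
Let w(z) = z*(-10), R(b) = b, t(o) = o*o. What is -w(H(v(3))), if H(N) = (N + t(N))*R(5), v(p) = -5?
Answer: 1000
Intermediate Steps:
t(o) = o**2
H(N) = 5*N + 5*N**2 (H(N) = (N + N**2)*5 = 5*N + 5*N**2)
w(z) = -10*z
-w(H(v(3))) = -(-10)*5*(-5)*(1 - 5) = -(-10)*5*(-5)*(-4) = -(-10)*100 = -1*(-1000) = 1000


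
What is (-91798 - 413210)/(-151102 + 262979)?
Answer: -505008/111877 ≈ -4.5140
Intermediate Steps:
(-91798 - 413210)/(-151102 + 262979) = -505008/111877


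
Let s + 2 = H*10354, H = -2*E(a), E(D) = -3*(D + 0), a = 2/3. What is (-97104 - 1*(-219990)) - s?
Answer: 81472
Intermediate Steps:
a = ⅔ (a = 2*(⅓) = ⅔ ≈ 0.66667)
E(D) = -3*D
H = 4 (H = -(-6)*2/3 = -2*(-2) = 4)
s = 41414 (s = -2 + 4*10354 = -2 + 41416 = 41414)
(-97104 - 1*(-219990)) - s = (-97104 - 1*(-219990)) - 1*41414 = (-97104 + 219990) - 41414 = 122886 - 41414 = 81472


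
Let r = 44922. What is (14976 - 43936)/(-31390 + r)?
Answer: -7240/3383 ≈ -2.1401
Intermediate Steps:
(14976 - 43936)/(-31390 + r) = (14976 - 43936)/(-31390 + 44922) = -28960/13532 = -28960*1/13532 = -7240/3383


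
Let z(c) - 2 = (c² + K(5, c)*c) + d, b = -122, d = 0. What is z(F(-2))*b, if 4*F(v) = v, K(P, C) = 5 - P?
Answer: -549/2 ≈ -274.50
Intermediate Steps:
F(v) = v/4
z(c) = 2 + c² (z(c) = 2 + ((c² + (5 - 1*5)*c) + 0) = 2 + ((c² + (5 - 5)*c) + 0) = 2 + ((c² + 0*c) + 0) = 2 + ((c² + 0) + 0) = 2 + (c² + 0) = 2 + c²)
z(F(-2))*b = (2 + ((¼)*(-2))²)*(-122) = (2 + (-½)²)*(-122) = (2 + ¼)*(-122) = (9/4)*(-122) = -549/2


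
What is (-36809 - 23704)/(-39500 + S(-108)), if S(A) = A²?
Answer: 60513/27836 ≈ 2.1739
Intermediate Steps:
(-36809 - 23704)/(-39500 + S(-108)) = (-36809 - 23704)/(-39500 + (-108)²) = -60513/(-39500 + 11664) = -60513/(-27836) = -60513*(-1/27836) = 60513/27836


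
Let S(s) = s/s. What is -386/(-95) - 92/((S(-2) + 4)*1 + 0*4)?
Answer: -1362/95 ≈ -14.337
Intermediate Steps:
S(s) = 1
-386/(-95) - 92/((S(-2) + 4)*1 + 0*4) = -386/(-95) - 92/((1 + 4)*1 + 0*4) = -386*(-1/95) - 92/(5*1 + 0) = 386/95 - 92/(5 + 0) = 386/95 - 92/5 = -1362/95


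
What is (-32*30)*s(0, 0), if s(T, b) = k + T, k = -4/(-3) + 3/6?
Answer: -1760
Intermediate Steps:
k = 11/6 (k = -4*(-⅓) + 3*(⅙) = 4/3 + ½ = 11/6 ≈ 1.8333)
s(T, b) = 11/6 + T
(-32*30)*s(0, 0) = (-32*30)*(11/6 + 0) = -960*11/6 = -1760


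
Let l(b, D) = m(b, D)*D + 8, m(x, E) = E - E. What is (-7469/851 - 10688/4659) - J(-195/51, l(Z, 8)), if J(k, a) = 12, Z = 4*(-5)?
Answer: -91471267/3964809 ≈ -23.071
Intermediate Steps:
m(x, E) = 0
Z = -20
l(b, D) = 8 (l(b, D) = 0*D + 8 = 0 + 8 = 8)
(-7469/851 - 10688/4659) - J(-195/51, l(Z, 8)) = (-7469/851 - 10688/4659) - 1*12 = (-7469*1/851 - 10688*1/4659) - 12 = (-7469/851 - 10688/4659) - 12 = -43893559/3964809 - 12 = -91471267/3964809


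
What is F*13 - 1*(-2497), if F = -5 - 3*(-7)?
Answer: 2705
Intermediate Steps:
F = 16 (F = -5 + 21 = 16)
F*13 - 1*(-2497) = 16*13 - 1*(-2497) = 208 + 2497 = 2705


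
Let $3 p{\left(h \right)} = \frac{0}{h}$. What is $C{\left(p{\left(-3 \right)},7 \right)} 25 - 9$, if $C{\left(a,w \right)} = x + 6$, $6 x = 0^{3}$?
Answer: $141$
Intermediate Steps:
$x = 0$ ($x = \frac{0^{3}}{6} = \frac{1}{6} \cdot 0 = 0$)
$p{\left(h \right)} = 0$ ($p{\left(h \right)} = \frac{0 \frac{1}{h}}{3} = \frac{1}{3} \cdot 0 = 0$)
$C{\left(a,w \right)} = 6$ ($C{\left(a,w \right)} = 0 + 6 = 6$)
$C{\left(p{\left(-3 \right)},7 \right)} 25 - 9 = 6 \cdot 25 - 9 = 150 - 9 = 141$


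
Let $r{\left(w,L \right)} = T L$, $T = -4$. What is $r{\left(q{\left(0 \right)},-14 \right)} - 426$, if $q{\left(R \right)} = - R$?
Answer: $-370$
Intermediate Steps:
$r{\left(w,L \right)} = - 4 L$
$r{\left(q{\left(0 \right)},-14 \right)} - 426 = \left(-4\right) \left(-14\right) - 426 = 56 - 426 = -370$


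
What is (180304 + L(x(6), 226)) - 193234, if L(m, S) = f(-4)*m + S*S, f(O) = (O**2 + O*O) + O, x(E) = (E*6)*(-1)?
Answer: 37138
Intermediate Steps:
x(E) = -6*E (x(E) = (6*E)*(-1) = -6*E)
f(O) = O + 2*O**2 (f(O) = (O**2 + O**2) + O = 2*O**2 + O = O + 2*O**2)
L(m, S) = S**2 + 28*m (L(m, S) = (-4*(1 + 2*(-4)))*m + S*S = (-4*(1 - 8))*m + S**2 = (-4*(-7))*m + S**2 = 28*m + S**2 = S**2 + 28*m)
(180304 + L(x(6), 226)) - 193234 = (180304 + (226**2 + 28*(-6*6))) - 193234 = (180304 + (51076 + 28*(-36))) - 193234 = (180304 + (51076 - 1008)) - 193234 = (180304 + 50068) - 193234 = 230372 - 193234 = 37138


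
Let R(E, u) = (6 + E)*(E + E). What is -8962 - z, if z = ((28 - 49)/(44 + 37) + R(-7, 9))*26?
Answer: -251620/27 ≈ -9319.3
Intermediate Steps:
R(E, u) = 2*E*(6 + E) (R(E, u) = (6 + E)*(2*E) = 2*E*(6 + E))
z = 9646/27 (z = ((28 - 49)/(44 + 37) + 2*(-7)*(6 - 7))*26 = (-21/81 + 2*(-7)*(-1))*26 = (-21*1/81 + 14)*26 = (-7/27 + 14)*26 = (371/27)*26 = 9646/27 ≈ 357.26)
-8962 - z = -8962 - 1*9646/27 = -8962 - 9646/27 = -251620/27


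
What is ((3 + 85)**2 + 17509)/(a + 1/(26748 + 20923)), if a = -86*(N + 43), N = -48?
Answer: 1203835763/20498531 ≈ 58.728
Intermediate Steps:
a = 430 (a = -86*(-48 + 43) = -86*(-5) = 430)
((3 + 85)**2 + 17509)/(a + 1/(26748 + 20923)) = ((3 + 85)**2 + 17509)/(430 + 1/(26748 + 20923)) = (88**2 + 17509)/(430 + 1/47671) = (7744 + 17509)/(430 + 1/47671) = 25253/(20498531/47671) = 25253*(47671/20498531) = 1203835763/20498531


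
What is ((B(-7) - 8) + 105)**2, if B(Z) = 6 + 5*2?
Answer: 12769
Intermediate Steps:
B(Z) = 16 (B(Z) = 6 + 10 = 16)
((B(-7) - 8) + 105)**2 = ((16 - 8) + 105)**2 = (8 + 105)**2 = 113**2 = 12769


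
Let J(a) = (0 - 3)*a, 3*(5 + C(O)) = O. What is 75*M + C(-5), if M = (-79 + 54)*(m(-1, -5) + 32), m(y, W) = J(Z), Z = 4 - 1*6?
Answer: -213770/3 ≈ -71257.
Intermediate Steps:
C(O) = -5 + O/3
Z = -2 (Z = 4 - 6 = -2)
J(a) = -3*a
m(y, W) = 6 (m(y, W) = -3*(-2) = 6)
M = -950 (M = (-79 + 54)*(6 + 32) = -25*38 = -950)
75*M + C(-5) = 75*(-950) + (-5 + (⅓)*(-5)) = -71250 + (-5 - 5/3) = -71250 - 20/3 = -213770/3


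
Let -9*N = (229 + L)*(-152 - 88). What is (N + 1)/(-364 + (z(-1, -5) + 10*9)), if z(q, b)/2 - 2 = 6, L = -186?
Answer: -3443/774 ≈ -4.4483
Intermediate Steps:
z(q, b) = 16 (z(q, b) = 4 + 2*6 = 4 + 12 = 16)
N = 3440/3 (N = -(229 - 186)*(-152 - 88)/9 = -43*(-240)/9 = -1/9*(-10320) = 3440/3 ≈ 1146.7)
(N + 1)/(-364 + (z(-1, -5) + 10*9)) = (3440/3 + 1)/(-364 + (16 + 10*9)) = 3443/(3*(-364 + (16 + 90))) = 3443/(3*(-364 + 106)) = (3443/3)/(-258) = (3443/3)*(-1/258) = -3443/774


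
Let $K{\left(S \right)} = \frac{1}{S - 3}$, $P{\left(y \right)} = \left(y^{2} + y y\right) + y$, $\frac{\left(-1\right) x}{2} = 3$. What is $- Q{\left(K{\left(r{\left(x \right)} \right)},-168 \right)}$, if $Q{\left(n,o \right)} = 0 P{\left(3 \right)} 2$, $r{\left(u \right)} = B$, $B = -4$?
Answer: $0$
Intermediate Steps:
$x = -6$ ($x = \left(-2\right) 3 = -6$)
$r{\left(u \right)} = -4$
$P{\left(y \right)} = y + 2 y^{2}$ ($P{\left(y \right)} = \left(y^{2} + y^{2}\right) + y = 2 y^{2} + y = y + 2 y^{2}$)
$K{\left(S \right)} = \frac{1}{-3 + S}$
$Q{\left(n,o \right)} = 0$ ($Q{\left(n,o \right)} = 0 \cdot 3 \left(1 + 2 \cdot 3\right) 2 = 0 \cdot 3 \left(1 + 6\right) 2 = 0 \cdot 3 \cdot 7 \cdot 2 = 0 \cdot 21 \cdot 2 = 0 \cdot 2 = 0$)
$- Q{\left(K{\left(r{\left(x \right)} \right)},-168 \right)} = \left(-1\right) 0 = 0$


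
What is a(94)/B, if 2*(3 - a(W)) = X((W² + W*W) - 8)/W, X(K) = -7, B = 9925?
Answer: 571/1865900 ≈ 0.00030602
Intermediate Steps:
a(W) = 3 + 7/(2*W) (a(W) = 3 - (-7)/(2*W) = 3 + 7/(2*W))
a(94)/B = (3 + (7/2)/94)/9925 = (3 + (7/2)*(1/94))*(1/9925) = (3 + 7/188)*(1/9925) = (571/188)*(1/9925) = 571/1865900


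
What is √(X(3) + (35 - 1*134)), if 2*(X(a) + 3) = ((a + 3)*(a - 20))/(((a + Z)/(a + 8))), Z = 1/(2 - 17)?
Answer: I*√1173/2 ≈ 17.125*I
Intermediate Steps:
Z = -1/15 (Z = 1/(-15) = -1/15 ≈ -0.066667)
X(a) = -3 + (-20 + a)*(3 + a)*(8 + a)/(2*(-1/15 + a)) (X(a) = -3 + (((a + 3)*(a - 20))/(((a - 1/15)/(a + 8))))/2 = -3 + (((3 + a)*(-20 + a))/(((-1/15 + a)/(8 + a))))/2 = -3 + (((-20 + a)*(3 + a))/(((-1/15 + a)/(8 + a))))/2 = -3 + (((-20 + a)*(3 + a))*((8 + a)/(-1/15 + a)))/2 = -3 + ((-20 + a)*(3 + a)*(8 + a)/(-1/15 + a))/2 = -3 + (-20 + a)*(3 + a)*(8 + a)/(2*(-1/15 + a)))
√(X(3) + (35 - 1*134)) = √(3*(-2398 - 1010*3 - 45*3² + 5*3³)/(2*(-1 + 15*3)) + (35 - 1*134)) = √(3*(-2398 - 3030 - 45*9 + 5*27)/(2*(-1 + 45)) + (35 - 134)) = √((3/2)*(-2398 - 3030 - 405 + 135)/44 - 99) = √((3/2)*(1/44)*(-5698) - 99) = √(-777/4 - 99) = √(-1173/4) = I*√1173/2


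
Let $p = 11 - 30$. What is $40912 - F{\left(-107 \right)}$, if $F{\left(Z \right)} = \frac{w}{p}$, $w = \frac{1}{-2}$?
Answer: $\frac{1554655}{38} \approx 40912.0$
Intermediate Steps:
$w = - \frac{1}{2} \approx -0.5$
$p = -19$ ($p = 11 - 30 = -19$)
$F{\left(Z \right)} = \frac{1}{38}$ ($F{\left(Z \right)} = - \frac{1}{2 \left(-19\right)} = \left(- \frac{1}{2}\right) \left(- \frac{1}{19}\right) = \frac{1}{38}$)
$40912 - F{\left(-107 \right)} = 40912 - \frac{1}{38} = \frac{1554655}{38}$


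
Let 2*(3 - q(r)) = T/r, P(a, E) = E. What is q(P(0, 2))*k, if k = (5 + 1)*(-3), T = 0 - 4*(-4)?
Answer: 18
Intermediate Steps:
T = 16 (T = 0 + 16 = 16)
k = -18 (k = 6*(-3) = -18)
q(r) = 3 - 8/r
q(P(0, 2))*k = (3 - 8/2)*(-18) = (3 - 8*½)*(-18) = (3 - 4)*(-18) = -1*(-18) = 18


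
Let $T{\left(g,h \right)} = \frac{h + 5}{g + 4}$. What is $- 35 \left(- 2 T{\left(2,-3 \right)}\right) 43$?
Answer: $\frac{3010}{3} \approx 1003.3$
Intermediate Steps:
$T{\left(g,h \right)} = \frac{5 + h}{4 + g}$
$- 35 \left(- 2 T{\left(2,-3 \right)}\right) 43 = - 35 \left(- 2 \frac{5 - 3}{4 + 2}\right) 43 = - 35 \left(- 2 \cdot \frac{1}{6} \cdot 2\right) 43 = - 35 \left(\left(-2\right) \frac{1}{3}\right) 43 = \left(-35\right) \left(- \frac{2}{3}\right) 43 = \frac{70}{3} \cdot 43 = \frac{3010}{3}$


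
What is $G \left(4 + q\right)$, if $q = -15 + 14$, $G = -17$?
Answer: $-51$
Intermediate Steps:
$q = -1$
$G \left(4 + q\right) = - 17 \left(4 - 1\right) = \left(-17\right) 3 = -51$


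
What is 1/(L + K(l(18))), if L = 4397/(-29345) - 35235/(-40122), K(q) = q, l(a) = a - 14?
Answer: 43606670/206187963 ≈ 0.21149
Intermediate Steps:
l(a) = -14 + a
L = 31761283/43606670 (L = 4397*(-1/29345) - 35235*(-1/40122) = -4397/29345 + 1305/1486 = 31761283/43606670 ≈ 0.72836)
1/(L + K(l(18))) = 1/(31761283/43606670 + (-14 + 18)) = 1/(31761283/43606670 + 4) = 1/(206187963/43606670) = 43606670/206187963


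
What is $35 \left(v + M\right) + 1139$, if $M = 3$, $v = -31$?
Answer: $159$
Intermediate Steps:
$35 \left(v + M\right) + 1139 = 35 \left(-31 + 3\right) + 1139 = 35 \left(-28\right) + 1139 = -980 + 1139 = 159$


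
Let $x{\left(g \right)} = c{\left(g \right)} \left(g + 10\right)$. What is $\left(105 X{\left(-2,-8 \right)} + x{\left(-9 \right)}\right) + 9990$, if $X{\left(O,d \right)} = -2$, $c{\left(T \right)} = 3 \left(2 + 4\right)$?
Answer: $9798$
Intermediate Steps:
$c{\left(T \right)} = 18$ ($c{\left(T \right)} = 3 \cdot 6 = 18$)
$x{\left(g \right)} = 180 + 18 g$ ($x{\left(g \right)} = 18 \left(g + 10\right) = 18 \left(10 + g\right) = 180 + 18 g$)
$\left(105 X{\left(-2,-8 \right)} + x{\left(-9 \right)}\right) + 9990 = \left(105 \left(-2\right) + \left(180 + 18 \left(-9\right)\right)\right) + 9990 = \left(-210 + \left(180 - 162\right)\right) + 9990 = \left(-210 + 18\right) + 9990 = -192 + 9990 = 9798$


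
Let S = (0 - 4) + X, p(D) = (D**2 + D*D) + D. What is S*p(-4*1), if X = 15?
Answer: 308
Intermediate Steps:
p(D) = D + 2*D**2 (p(D) = (D**2 + D**2) + D = 2*D**2 + D = D + 2*D**2)
S = 11 (S = (0 - 4) + 15 = -4 + 15 = 11)
S*p(-4*1) = 11*((-4*1)*(1 + 2*(-4*1))) = 11*(-4*(1 + 2*(-4))) = 11*(-4*(1 - 8)) = 11*(-4*(-7)) = 11*28 = 308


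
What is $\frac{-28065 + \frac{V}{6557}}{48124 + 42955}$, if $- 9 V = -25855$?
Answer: $- \frac{1656173990}{5374845027} \approx -0.30813$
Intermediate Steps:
$V = \frac{25855}{9}$ ($V = \left(- \frac{1}{9}\right) \left(-25855\right) = \frac{25855}{9} \approx 2872.8$)
$\frac{-28065 + \frac{V}{6557}}{48124 + 42955} = \frac{-28065 + \frac{25855}{9 \cdot 6557}}{48124 + 42955} = \frac{-28065 + \frac{25855}{9} \cdot \frac{1}{6557}}{91079} = \left(-28065 + \frac{25855}{59013}\right) \frac{1}{91079} = \left(- \frac{1656173990}{59013}\right) \frac{1}{91079} = - \frac{1656173990}{5374845027}$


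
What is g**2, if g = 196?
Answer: 38416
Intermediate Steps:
g**2 = 196**2 = 38416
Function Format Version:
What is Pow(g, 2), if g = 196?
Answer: 38416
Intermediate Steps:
Pow(g, 2) = Pow(196, 2) = 38416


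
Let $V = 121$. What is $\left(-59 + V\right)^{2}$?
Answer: $3844$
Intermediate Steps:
$\left(-59 + V\right)^{2} = \left(-59 + 121\right)^{2} = 62^{2} = 3844$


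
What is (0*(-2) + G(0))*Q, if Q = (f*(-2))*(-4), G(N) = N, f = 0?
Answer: 0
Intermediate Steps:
Q = 0 (Q = (0*(-2))*(-4) = 0*(-4) = 0)
(0*(-2) + G(0))*Q = (0*(-2) + 0)*0 = (0 + 0)*0 = 0*0 = 0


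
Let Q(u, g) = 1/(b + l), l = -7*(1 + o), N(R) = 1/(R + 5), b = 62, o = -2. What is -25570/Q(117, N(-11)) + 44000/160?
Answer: -1764055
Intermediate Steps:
N(R) = 1/(5 + R)
l = 7 (l = -7*(1 - 2) = -7*(-1) = 7)
Q(u, g) = 1/69 (Q(u, g) = 1/(62 + 7) = 1/69)
-25570/Q(117, N(-11)) + 44000/160 = -25570/1/69 + 44000/160 = -25570*69 + 44000*(1/160) = -1764330 + 275 = -1764055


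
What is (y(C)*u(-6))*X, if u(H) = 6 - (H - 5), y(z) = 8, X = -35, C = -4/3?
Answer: -4760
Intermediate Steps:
C = -4/3 (C = -4*⅓ = -4/3 ≈ -1.3333)
u(H) = 11 - H (u(H) = 6 - (-5 + H) = 6 + (5 - H) = 11 - H)
(y(C)*u(-6))*X = (8*(11 - 1*(-6)))*(-35) = (8*(11 + 6))*(-35) = (8*17)*(-35) = 136*(-35) = -4760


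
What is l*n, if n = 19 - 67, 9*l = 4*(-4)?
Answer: 256/3 ≈ 85.333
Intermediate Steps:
l = -16/9 (l = (4*(-4))/9 = (⅑)*(-16) = -16/9 ≈ -1.7778)
n = -48
l*n = -16/9*(-48) = 256/3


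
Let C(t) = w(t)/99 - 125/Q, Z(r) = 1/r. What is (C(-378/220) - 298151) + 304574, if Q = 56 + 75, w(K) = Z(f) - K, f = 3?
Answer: 27484967647/4279770 ≈ 6422.1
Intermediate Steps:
w(K) = 1/3 - K
Q = 131
C(t) = -36994/38907 - t/99 (C(t) = (1/3 - t)/99 - 125/131 = (1/3 - t)*(1/99) - 125*1/131 = (1/297 - t/99) - 125/131 = -36994/38907 - t/99)
(C(-378/220) - 298151) + 304574 = ((-36994/38907 - (-42)/(11*220)) - 298151) + 304574 = ((-36994/38907 - 1/99*(-189/110)) - 298151) + 304574 = ((-36994/38907 + 21/1210) - 298151) + 304574 = (-3995063/4279770 - 298151) + 304574 = -1276021700333/4279770 + 304574 = 27484967647/4279770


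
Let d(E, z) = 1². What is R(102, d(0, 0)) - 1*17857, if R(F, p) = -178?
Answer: -18035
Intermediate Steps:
d(E, z) = 1
R(102, d(0, 0)) - 1*17857 = -178 - 1*17857 = -178 - 17857 = -18035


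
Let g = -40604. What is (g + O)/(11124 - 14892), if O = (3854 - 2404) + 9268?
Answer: 4981/628 ≈ 7.9315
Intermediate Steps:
O = 10718 (O = 1450 + 9268 = 10718)
(g + O)/(11124 - 14892) = (-40604 + 10718)/(11124 - 14892) = -29886/(-3768) = -29886*(-1/3768) = 4981/628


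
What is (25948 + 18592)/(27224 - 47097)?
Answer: -2620/1169 ≈ -2.2412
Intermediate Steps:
(25948 + 18592)/(27224 - 47097) = 44540/(-19873) = 44540*(-1/19873) = -2620/1169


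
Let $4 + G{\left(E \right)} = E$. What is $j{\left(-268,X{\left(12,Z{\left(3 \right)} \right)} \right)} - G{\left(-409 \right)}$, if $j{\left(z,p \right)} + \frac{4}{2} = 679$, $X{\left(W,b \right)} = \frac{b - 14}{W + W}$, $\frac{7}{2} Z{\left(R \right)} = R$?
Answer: $1090$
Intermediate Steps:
$Z{\left(R \right)} = \frac{2 R}{7}$
$X{\left(W,b \right)} = \frac{-14 + b}{2 W}$
$j{\left(z,p \right)} = 677$ ($j{\left(z,p \right)} = -2 + 679 = 677$)
$G{\left(E \right)} = -4 + E$
$j{\left(-268,X{\left(12,Z{\left(3 \right)} \right)} \right)} - G{\left(-409 \right)} = 677 - \left(-4 - 409\right) = 677 - -413 = 677 + 413 = 1090$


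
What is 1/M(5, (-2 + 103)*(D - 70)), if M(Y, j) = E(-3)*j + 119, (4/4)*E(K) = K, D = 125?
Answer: -1/16546 ≈ -6.0438e-5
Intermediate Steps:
E(K) = K
M(Y, j) = 119 - 3*j (M(Y, j) = -3*j + 119 = 119 - 3*j)
1/M(5, (-2 + 103)*(D - 70)) = 1/(119 - 3*(-2 + 103)*(125 - 70)) = 1/(119 - 303*55) = 1/(119 - 3*5555) = 1/(119 - 16665) = 1/(-16546) = -1/16546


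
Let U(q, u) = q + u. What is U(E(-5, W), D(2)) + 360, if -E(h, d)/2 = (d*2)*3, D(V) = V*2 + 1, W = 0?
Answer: 365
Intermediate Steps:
D(V) = 1 + 2*V (D(V) = 2*V + 1 = 1 + 2*V)
E(h, d) = -12*d (E(h, d) = -2*d*2*3 = -2*2*d*3 = -12*d)
U(E(-5, W), D(2)) + 360 = (-12*0 + (1 + 2*2)) + 360 = (0 + (1 + 4)) + 360 = (0 + 5) + 360 = 5 + 360 = 365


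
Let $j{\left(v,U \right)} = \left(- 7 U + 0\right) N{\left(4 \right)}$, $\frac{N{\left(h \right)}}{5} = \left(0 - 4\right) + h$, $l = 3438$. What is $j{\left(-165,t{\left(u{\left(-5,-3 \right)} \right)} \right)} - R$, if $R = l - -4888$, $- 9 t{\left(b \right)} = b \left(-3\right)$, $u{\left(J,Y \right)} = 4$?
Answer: $-8326$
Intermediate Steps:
$N{\left(h \right)} = -20 + 5 h$ ($N{\left(h \right)} = 5 \left(\left(0 - 4\right) + h\right) = 5 \left(-4 + h\right) = -20 + 5 h$)
$t{\left(b \right)} = \frac{b}{3}$ ($t{\left(b \right)} = - \frac{b \left(-3\right)}{9} = - \frac{\left(-3\right) b}{9} = \frac{b}{3}$)
$j{\left(v,U \right)} = 0$ ($j{\left(v,U \right)} = \left(- 7 U + 0\right) \left(-20 + 5 \cdot 4\right) = - 7 U \left(-20 + 20\right) = - 7 U 0 = 0$)
$R = 8326$ ($R = 3438 - -4888 = 3438 + 4888 = 8326$)
$j{\left(-165,t{\left(u{\left(-5,-3 \right)} \right)} \right)} - R = 0 - 8326 = -8326$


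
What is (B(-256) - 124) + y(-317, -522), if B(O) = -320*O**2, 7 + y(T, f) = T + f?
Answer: -20972490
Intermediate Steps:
y(T, f) = -7 + T + f (y(T, f) = -7 + (T + f) = -7 + T + f)
(B(-256) - 124) + y(-317, -522) = (-320*(-256)**2 - 124) + (-7 - 317 - 522) = (-320*65536 - 124) - 846 = (-20971520 - 124) - 846 = -20971644 - 846 = -20972490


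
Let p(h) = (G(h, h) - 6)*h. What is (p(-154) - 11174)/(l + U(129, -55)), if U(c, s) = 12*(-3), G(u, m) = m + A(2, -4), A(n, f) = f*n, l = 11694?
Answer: 7349/5829 ≈ 1.2608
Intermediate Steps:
G(u, m) = -8 + m (G(u, m) = m - 4*2 = m - 8 = -8 + m)
p(h) = h*(-14 + h) (p(h) = ((-8 + h) - 6)*h = (-14 + h)*h = h*(-14 + h))
U(c, s) = -36
(p(-154) - 11174)/(l + U(129, -55)) = (-154*(-14 - 154) - 11174)/(11694 - 36) = (-154*(-168) - 11174)/11658 = (25872 - 11174)*(1/11658) = 14698*(1/11658) = 7349/5829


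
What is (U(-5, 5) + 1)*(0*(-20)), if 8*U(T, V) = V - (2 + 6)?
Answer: 0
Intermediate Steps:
U(T, V) = -1 + V/8 (U(T, V) = (V - (2 + 6))/8 = (V - 1*8)/8 = (V - 8)/8 = (-8 + V)/8 = -1 + V/8)
(U(-5, 5) + 1)*(0*(-20)) = ((-1 + (⅛)*5) + 1)*(0*(-20)) = ((-1 + 5/8) + 1)*0 = (-3/8 + 1)*0 = (5/8)*0 = 0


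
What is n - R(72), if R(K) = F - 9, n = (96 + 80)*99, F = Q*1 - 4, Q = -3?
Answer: 17440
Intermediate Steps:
F = -7 (F = -3*1 - 4 = -3 - 4 = -7)
n = 17424 (n = 176*99 = 17424)
R(K) = -16 (R(K) = -7 - 9 = -16)
n - R(72) = 17424 - 1*(-16) = 17424 + 16 = 17440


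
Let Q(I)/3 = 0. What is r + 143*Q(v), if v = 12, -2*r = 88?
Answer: -44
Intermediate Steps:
r = -44 (r = -1/2*88 = -44)
Q(I) = 0 (Q(I) = 3*0 = 0)
r + 143*Q(v) = -44 + 143*0 = -44 + 0 = -44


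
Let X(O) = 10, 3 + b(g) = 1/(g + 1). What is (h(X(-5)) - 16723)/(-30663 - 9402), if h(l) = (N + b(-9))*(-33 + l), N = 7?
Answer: 134497/320520 ≈ 0.41962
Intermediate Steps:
b(g) = -3 + 1/(1 + g) (b(g) = -3 + 1/(g + 1) = -3 + 1/(1 + g))
h(l) = -1023/8 + 31*l/8 (h(l) = (7 + (-2 - 3*(-9))/(1 - 9))*(-33 + l) = (7 + (-2 + 27)/(-8))*(-33 + l) = (7 - ⅛*25)*(-33 + l) = (7 - 25/8)*(-33 + l) = 31*(-33 + l)/8 = -1023/8 + 31*l/8)
(h(X(-5)) - 16723)/(-30663 - 9402) = ((-1023/8 + (31/8)*10) - 16723)/(-30663 - 9402) = ((-1023/8 + 155/4) - 16723)/(-40065) = (-713/8 - 16723)*(-1/40065) = -134497/8*(-1/40065) = 134497/320520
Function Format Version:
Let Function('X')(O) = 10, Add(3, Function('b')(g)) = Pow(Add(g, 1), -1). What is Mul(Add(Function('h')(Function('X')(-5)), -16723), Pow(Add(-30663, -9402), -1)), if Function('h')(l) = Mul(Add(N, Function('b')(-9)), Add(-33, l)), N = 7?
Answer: Rational(134497, 320520) ≈ 0.41962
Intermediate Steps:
Function('b')(g) = Add(-3, Pow(Add(1, g), -1)) (Function('b')(g) = Add(-3, Pow(Add(g, 1), -1)) = Add(-3, Pow(Add(1, g), -1)))
Function('h')(l) = Add(Rational(-1023, 8), Mul(Rational(31, 8), l)) (Function('h')(l) = Mul(Add(7, Mul(Pow(Add(1, -9), -1), Add(-2, Mul(-3, -9)))), Add(-33, l)) = Mul(Add(7, Mul(Pow(-8, -1), Add(-2, 27))), Add(-33, l)) = Mul(Add(7, Mul(Rational(-1, 8), 25)), Add(-33, l)) = Mul(Add(7, Rational(-25, 8)), Add(-33, l)) = Mul(Rational(31, 8), Add(-33, l)) = Add(Rational(-1023, 8), Mul(Rational(31, 8), l)))
Mul(Add(Function('h')(Function('X')(-5)), -16723), Pow(Add(-30663, -9402), -1)) = Mul(Add(Add(Rational(-1023, 8), Mul(Rational(31, 8), 10)), -16723), Pow(Add(-30663, -9402), -1)) = Mul(Add(Add(Rational(-1023, 8), Rational(155, 4)), -16723), Pow(-40065, -1)) = Mul(Add(Rational(-713, 8), -16723), Rational(-1, 40065)) = Mul(Rational(-134497, 8), Rational(-1, 40065)) = Rational(134497, 320520)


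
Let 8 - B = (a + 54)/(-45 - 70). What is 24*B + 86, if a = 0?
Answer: 33266/115 ≈ 289.27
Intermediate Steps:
B = 974/115 (B = 8 - (0 + 54)/(-45 - 70) = 8 - 54/(-115) = 8 - 54*(-1)/115 = 8 - 1*(-54/115) = 8 + 54/115 = 974/115 ≈ 8.4696)
24*B + 86 = 24*(974/115) + 86 = 23376/115 + 86 = 33266/115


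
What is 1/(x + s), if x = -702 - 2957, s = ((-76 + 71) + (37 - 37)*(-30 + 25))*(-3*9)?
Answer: -1/3524 ≈ -0.00028377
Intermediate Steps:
s = 135 (s = (-5 + 0*(-5))*(-27) = (-5 + 0)*(-27) = -5*(-27) = 135)
x = -3659
1/(x + s) = 1/(-3659 + 135) = 1/(-3524) = -1/3524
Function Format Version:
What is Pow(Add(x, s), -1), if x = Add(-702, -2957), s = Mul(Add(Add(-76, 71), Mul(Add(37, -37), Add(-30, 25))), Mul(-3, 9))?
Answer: Rational(-1, 3524) ≈ -0.00028377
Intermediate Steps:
s = 135 (s = Mul(Add(-5, Mul(0, -5)), -27) = Mul(Add(-5, 0), -27) = Mul(-5, -27) = 135)
x = -3659
Pow(Add(x, s), -1) = Pow(Add(-3659, 135), -1) = Pow(-3524, -1) = Rational(-1, 3524)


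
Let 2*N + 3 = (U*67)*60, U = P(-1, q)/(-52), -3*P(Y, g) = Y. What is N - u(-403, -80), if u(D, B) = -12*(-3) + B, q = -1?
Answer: 385/13 ≈ 29.615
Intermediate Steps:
P(Y, g) = -Y/3
U = -1/156 (U = -⅓*(-1)/(-52) = (⅓)*(-1/52) = -1/156 ≈ -0.0064103)
u(D, B) = 36 + B
N = -187/13 (N = -3/2 + (-1/156*67*60)/2 = -3/2 + (-67/156*60)/2 = -3/2 + (½)*(-335/13) = -3/2 - 335/26 = -187/13 ≈ -14.385)
N - u(-403, -80) = -187/13 - (36 - 80) = -187/13 - 1*(-44) = -187/13 + 44 = 385/13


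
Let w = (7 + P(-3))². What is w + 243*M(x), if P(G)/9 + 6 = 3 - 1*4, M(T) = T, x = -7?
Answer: 1435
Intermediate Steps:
P(G) = -63 (P(G) = -54 + 9*(3 - 1*4) = -54 + 9*(3 - 4) = -54 + 9*(-1) = -54 - 9 = -63)
w = 3136 (w = (7 - 63)² = (-56)² = 3136)
w + 243*M(x) = 3136 + 243*(-7) = 3136 - 1701 = 1435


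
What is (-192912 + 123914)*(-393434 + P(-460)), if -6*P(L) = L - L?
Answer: 27146159132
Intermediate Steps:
P(L) = 0 (P(L) = -(L - L)/6 = -⅙*0 = 0)
(-192912 + 123914)*(-393434 + P(-460)) = (-192912 + 123914)*(-393434 + 0) = -68998*(-393434) = 27146159132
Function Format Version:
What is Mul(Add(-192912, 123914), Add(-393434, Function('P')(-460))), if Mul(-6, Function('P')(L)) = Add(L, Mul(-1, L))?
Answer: 27146159132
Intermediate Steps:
Function('P')(L) = 0 (Function('P')(L) = Mul(Rational(-1, 6), Add(L, Mul(-1, L))) = Mul(Rational(-1, 6), 0) = 0)
Mul(Add(-192912, 123914), Add(-393434, Function('P')(-460))) = Mul(Add(-192912, 123914), Add(-393434, 0)) = Mul(-68998, -393434) = 27146159132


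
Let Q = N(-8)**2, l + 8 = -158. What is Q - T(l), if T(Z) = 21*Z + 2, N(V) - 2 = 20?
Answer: 3968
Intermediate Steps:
l = -166 (l = -8 - 158 = -166)
N(V) = 22 (N(V) = 2 + 20 = 22)
Q = 484 (Q = 22**2 = 484)
T(Z) = 2 + 21*Z
Q - T(l) = 484 - (2 + 21*(-166)) = 484 - (2 - 3486) = 484 - 1*(-3484) = 484 + 3484 = 3968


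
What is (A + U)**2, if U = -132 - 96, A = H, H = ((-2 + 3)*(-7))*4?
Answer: 65536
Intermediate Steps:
H = -28 (H = (1*(-7))*4 = -7*4 = -28)
A = -28
U = -228
(A + U)**2 = (-28 - 228)**2 = (-256)**2 = 65536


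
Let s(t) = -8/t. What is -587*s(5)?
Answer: 4696/5 ≈ 939.20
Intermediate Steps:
-587*s(5) = -(-4696)/5 = -587*(-8/5) = 4696/5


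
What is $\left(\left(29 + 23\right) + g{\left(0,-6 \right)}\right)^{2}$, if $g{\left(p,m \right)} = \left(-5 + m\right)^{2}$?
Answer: $29929$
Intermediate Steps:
$\left(\left(29 + 23\right) + g{\left(0,-6 \right)}\right)^{2} = \left(\left(29 + 23\right) + \left(-5 - 6\right)^{2}\right)^{2} = \left(52 + \left(-11\right)^{2}\right)^{2} = \left(52 + 121\right)^{2} = 173^{2} = 29929$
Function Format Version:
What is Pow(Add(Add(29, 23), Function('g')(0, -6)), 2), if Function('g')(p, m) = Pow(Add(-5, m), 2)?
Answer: 29929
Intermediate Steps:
Pow(Add(Add(29, 23), Function('g')(0, -6)), 2) = Pow(Add(Add(29, 23), Pow(Add(-5, -6), 2)), 2) = Pow(Add(52, Pow(-11, 2)), 2) = Pow(Add(52, 121), 2) = Pow(173, 2) = 29929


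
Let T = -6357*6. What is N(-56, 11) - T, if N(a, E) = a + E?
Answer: 38097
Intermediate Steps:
T = -38142
N(a, E) = E + a
N(-56, 11) - T = (11 - 56) - 1*(-38142) = -45 + 38142 = 38097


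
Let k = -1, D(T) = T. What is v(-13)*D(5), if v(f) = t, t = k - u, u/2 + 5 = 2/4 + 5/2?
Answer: 15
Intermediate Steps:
u = -4 (u = -10 + 2*(2/4 + 5/2) = -10 + 2*(2*(¼) + 5*(½)) = -10 + 2*(½ + 5/2) = -10 + 2*3 = -10 + 6 = -4)
t = 3 (t = -1 - 1*(-4) = -1 + 4 = 3)
v(f) = 3
v(-13)*D(5) = 3*5 = 15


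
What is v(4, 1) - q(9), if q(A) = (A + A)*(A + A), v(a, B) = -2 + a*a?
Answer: -310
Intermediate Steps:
v(a, B) = -2 + a**2
q(A) = 4*A**2 (q(A) = (2*A)*(2*A) = 4*A**2)
v(4, 1) - q(9) = (-2 + 4**2) - 4*9**2 = (-2 + 16) - 4*81 = 14 - 1*324 = 14 - 324 = -310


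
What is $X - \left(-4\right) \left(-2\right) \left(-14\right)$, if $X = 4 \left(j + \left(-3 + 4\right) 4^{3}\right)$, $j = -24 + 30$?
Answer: $392$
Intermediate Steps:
$j = 6$
$X = 280$ ($X = 4 \left(6 + \left(-3 + 4\right) 4^{3}\right) = 4 \left(6 + 1 \cdot 64\right) = 4 \left(6 + 64\right) = 4 \cdot 70 = 280$)
$X - \left(-4\right) \left(-2\right) \left(-14\right) = 280 - \left(-4\right) \left(-2\right) \left(-14\right) = 280 - 8 \left(-14\right) = 280 - -112 = 280 + 112 = 392$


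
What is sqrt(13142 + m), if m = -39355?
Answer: I*sqrt(26213) ≈ 161.9*I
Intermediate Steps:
sqrt(13142 + m) = sqrt(13142 - 39355) = sqrt(-26213) = I*sqrt(26213)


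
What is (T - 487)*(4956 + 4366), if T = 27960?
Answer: 256103306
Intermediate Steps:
(T - 487)*(4956 + 4366) = (27960 - 487)*(4956 + 4366) = 27473*9322 = 256103306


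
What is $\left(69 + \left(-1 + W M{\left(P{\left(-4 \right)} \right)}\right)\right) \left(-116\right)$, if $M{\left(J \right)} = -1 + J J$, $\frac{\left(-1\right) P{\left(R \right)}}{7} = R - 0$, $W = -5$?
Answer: $446252$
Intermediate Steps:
$P{\left(R \right)} = - 7 R$ ($P{\left(R \right)} = - 7 \left(R - 0\right) = - 7 \left(R + 0\right) = - 7 R$)
$M{\left(J \right)} = -1 + J^{2}$
$\left(69 + \left(-1 + W M{\left(P{\left(-4 \right)} \right)}\right)\right) \left(-116\right) = \left(69 - \left(1 + 5 \left(-1 + \left(\left(-7\right) \left(-4\right)\right)^{2}\right)\right)\right) \left(-116\right) = \left(69 - \left(1 + 5 \left(-1 + 28^{2}\right)\right)\right) \left(-116\right) = \left(69 - \left(1 + 5 \left(-1 + 784\right)\right)\right) \left(-116\right) = \left(69 - 3916\right) \left(-116\right) = \left(-3847\right) \left(-116\right) = 446252$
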